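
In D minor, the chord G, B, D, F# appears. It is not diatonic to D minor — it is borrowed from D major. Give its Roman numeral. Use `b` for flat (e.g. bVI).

IVmaj7

The root G is the diatonic 4th degree of D minor; the borrowing shows in the chord quality. Diatonically D minor has Gm (iv) on that degree; G–B–D–F# is instead the major-seventh chord native to D major, so it takes the label IVmaj7.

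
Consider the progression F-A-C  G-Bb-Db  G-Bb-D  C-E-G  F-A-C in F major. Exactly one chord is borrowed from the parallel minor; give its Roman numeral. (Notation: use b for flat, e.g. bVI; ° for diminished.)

The diatonic triads in F major are F, Gm, Am, Bb, C, Dm, Edim. Of the given chords, F–A–C = F, G–Bb–D = Gm and C–E–G = C are diatonic. G–Bb–Db is not: scale degree 2 in F major carries Gm (ii). In F minor the chord on that degree is Gdim, so here it functions as ii°, borrowed from the parallel minor.

ii°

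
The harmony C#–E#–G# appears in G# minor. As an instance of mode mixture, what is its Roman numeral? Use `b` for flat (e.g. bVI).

IV

The root C# is the diatonic 4th degree of G# minor; the borrowing shows in the chord quality. C#–E#–G# is a major chord — the form found in G# major, not the diatonic iv (C#m). Borrowed into G# minor it is written IV.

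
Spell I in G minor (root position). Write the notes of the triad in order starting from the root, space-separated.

G B D

I is built on scale degree 1, which is G in both G minor and its parallel. In G major the chord on G is G–B–D.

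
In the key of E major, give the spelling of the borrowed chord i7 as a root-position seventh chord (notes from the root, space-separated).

E G B D

i7 is built on scale degree 1, which is E in both E major and its parallel. Stacking thirds in E minor on E gives E–G–B–D.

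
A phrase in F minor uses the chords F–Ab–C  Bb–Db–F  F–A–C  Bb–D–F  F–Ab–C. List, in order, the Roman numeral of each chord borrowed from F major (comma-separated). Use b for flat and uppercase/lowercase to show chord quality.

I, IV

The diatonic triads in F minor (with V from harmonic minor) are Fm, Gdim, Ab, Bbm, C, Db, Eb. F–Ab–C = Fm and Bb–Db–F = Bbm both belong to that set. F–A–C doesn't fit — on degree 1 F minor would have Fm (i). F is the degree-1 chord of F major, so it is the borrowed I. Bb–D–F doesn't fit — on degree 4 F minor would have Bbm (iv). Bb is the degree-4 chord of F major, so it is the borrowed IV.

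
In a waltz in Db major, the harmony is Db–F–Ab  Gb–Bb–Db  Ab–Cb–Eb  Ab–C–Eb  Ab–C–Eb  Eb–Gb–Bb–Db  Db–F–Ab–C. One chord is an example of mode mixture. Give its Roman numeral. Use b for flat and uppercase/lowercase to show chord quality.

v

Db major has the diatonic set Db, Ebm, Fm, Gb, Ab, Bbm, Cdim. Db–F–Ab = Db, Gb–Bb–Db = Gb, Ab–C–Eb = Ab, Eb–Gb–Bb–Db = Ebm7 and Db–F–Ab–C = Dbmaj7 are all diatonic. Ab–Cb–Eb doesn't fit — on degree 5 Db major would have Ab (V). Abm is the degree-5 chord of Db minor, so it is the borrowed v.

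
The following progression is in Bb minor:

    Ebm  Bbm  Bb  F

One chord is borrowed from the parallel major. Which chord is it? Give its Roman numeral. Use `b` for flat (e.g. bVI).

Bb minor has the diatonic set Bbm, Cdim, Db, Ebm, F, Gb, Ab (with V from harmonic minor). Of the given chords, Ebm, Bbm and F are diatonic. Bb (Bb–D–F) is not: scale degree 1 in Bb minor carries Bbm (i). In Bb major the chord on that degree is Bb, so here it functions as I, borrowed from the parallel major.

I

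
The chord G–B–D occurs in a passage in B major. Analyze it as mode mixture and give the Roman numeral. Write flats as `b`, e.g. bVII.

bVI

G is the lowered form of scale degree 6 in B major (the diatonic degree 6 is G#). G–B–D is a major chord — the form found in B minor, not the diatonic vi (G#m). Borrowed into B major it is written bVI.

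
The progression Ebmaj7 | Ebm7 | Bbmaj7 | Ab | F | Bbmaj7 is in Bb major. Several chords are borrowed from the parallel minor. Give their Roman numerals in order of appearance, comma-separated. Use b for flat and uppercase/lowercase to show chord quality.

The diatonic triads in Bb major are Bb, Cm, Dm, Eb, F, Gm, Adim. Ebmaj7, Bbmaj7 and F all belong to that set. Ebm7 (Eb–Gb–Bb–Db) doesn't fit — on degree 4 Bb major would have Eb (IV). Ebm7 is the degree-4 chord of Bb minor, so it is the borrowed iv7. Ab (Ab–C–Eb) is not: scale degree 7 in Bb major carries Adim (vii°). In Bb minor the chord on that degree is Ab, so here it functions as bVII, borrowed from the parallel minor.

iv7, bVII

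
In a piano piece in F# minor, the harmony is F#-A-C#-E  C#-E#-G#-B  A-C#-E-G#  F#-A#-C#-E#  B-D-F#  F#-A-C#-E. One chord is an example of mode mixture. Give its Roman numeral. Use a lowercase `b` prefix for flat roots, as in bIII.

In F# minor (with V from harmonic minor) the diatonic chords are F#m, G#dim, A, Bm, C#, D, E. Of the given chords, F#–A–C#–E = F#m7, C#–E#–G#–B = C#7, A–C#–E–G# = Amaj7 and B–D–F# = Bm are diatonic. F#–A#–C#–E# doesn't fit — on degree 1 F# minor would have F#m (i). F#maj7 is the degree-1 chord of F# major, so it is the borrowed Imaj7.

Imaj7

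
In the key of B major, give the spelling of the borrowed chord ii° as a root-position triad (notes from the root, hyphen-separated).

C#-E-G

The root, C#, is scale degree 2 — the same note in B major and B minor; only the chord quality changes. Stacking thirds in B minor on C# gives C#–E–G.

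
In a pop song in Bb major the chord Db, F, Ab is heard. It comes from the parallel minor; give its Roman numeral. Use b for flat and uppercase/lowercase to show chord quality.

bIII

The root Db is the lowered 3rd scale degree — diatonically Bb major has D there. Db–F–Ab is a major chord — the form found in Bb minor, not the diatonic iii (Dm). Borrowed into Bb major it is written bIII.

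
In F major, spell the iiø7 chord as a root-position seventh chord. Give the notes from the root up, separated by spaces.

iiø7 is built on scale degree 2, which is G in both F major and its parallel. In F minor the chord on G is G–Bb–Db–F.

G Bb Db F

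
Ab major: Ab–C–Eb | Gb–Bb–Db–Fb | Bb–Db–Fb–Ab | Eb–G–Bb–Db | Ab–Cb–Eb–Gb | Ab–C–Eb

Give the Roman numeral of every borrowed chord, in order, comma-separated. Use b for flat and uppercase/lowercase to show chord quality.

The diatonic triads in Ab major are Ab, Bbm, Cm, Db, Eb, Fm, Gdim. Of the given chords, Ab–C–Eb = Ab and Eb–G–Bb–Db = Eb7 are diatonic. Gb–Bb–Db–Fb doesn't fit — on degree 7 Ab major would have Gdim (vii°). Gb7 is the degree-7 chord of Ab minor, so it is the borrowed bVII7. Bb–Db–Fb–Ab doesn't fit — on degree 2 Ab major would have Bbm (ii). Bbm7b5 is the degree-2 chord of Ab minor, so it is the borrowed iiø7. But Ab–Cb–Eb–Gb is foreign: the diatonic I on degree 1 is Ab, whereas Abm7 comes from Ab minor. It is labeled i7.

bVII7, iiø7, i7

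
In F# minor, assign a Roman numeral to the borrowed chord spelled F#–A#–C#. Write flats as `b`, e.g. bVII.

The root F# is the diatonic 1st degree of F# minor; the borrowing shows in the chord quality. F#–A#–C# is a major chord — the form found in F# major, not the diatonic i (F#m). Borrowed into F# minor it is written I.

I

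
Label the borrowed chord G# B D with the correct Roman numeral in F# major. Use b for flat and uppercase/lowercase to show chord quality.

The root G# is the diatonic 2nd degree of F# major; the borrowing shows in the chord quality. G#–B–D is a diminished chord — the form found in F# minor, not the diatonic ii (G#m). Borrowed into F# major it is written ii°.

ii°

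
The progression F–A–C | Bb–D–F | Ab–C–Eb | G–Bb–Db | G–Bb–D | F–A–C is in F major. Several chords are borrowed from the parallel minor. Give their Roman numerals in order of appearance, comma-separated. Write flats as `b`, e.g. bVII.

The diatonic triads in F major are F, Gm, Am, Bb, C, Dm, Edim. Of the given chords, F–A–C = F, Bb–D–F = Bb and G–Bb–D = Gm are diatonic. But Ab–C–Eb is foreign: the diatonic iii on degree 3 is Am, whereas Ab comes from F minor. It is labeled bIII. But G–Bb–Db is foreign: the diatonic ii on degree 2 is Gm, whereas Gdim comes from F minor. It is labeled ii°.

bIII, ii°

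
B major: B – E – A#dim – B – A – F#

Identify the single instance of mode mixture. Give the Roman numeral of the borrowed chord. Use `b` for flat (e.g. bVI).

bVII

In B major the diatonic chords are B, C#m, D#m, E, F#, G#m, A#dim. B, E, A#dim and F# all belong to that set. But A (A–C#–E) is foreign: the diatonic vii° on degree 7 is A#dim, whereas A comes from B minor. It is labeled bVII.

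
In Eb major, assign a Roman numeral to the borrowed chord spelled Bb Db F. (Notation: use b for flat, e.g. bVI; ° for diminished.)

v

Bb is scale degree 5 in Eb major. The diatonic chord on degree 5 would be Bb (V), but Bb–Db–F is the minor chord from Eb minor. As a borrowed chord it is labeled v.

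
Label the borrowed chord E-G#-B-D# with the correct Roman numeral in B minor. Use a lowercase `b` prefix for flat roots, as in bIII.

The root E is the diatonic 4th degree of B minor; the borrowing shows in the chord quality. The diatonic chord on degree 4 would be Em (iv), but E–G#–B–D# is the major-seventh chord from B major. As a borrowed chord it is labeled IVmaj7.

IVmaj7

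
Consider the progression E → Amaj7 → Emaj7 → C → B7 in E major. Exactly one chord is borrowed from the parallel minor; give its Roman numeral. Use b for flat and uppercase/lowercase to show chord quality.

bVI

E major has the diatonic set E, F#m, G#m, A, B, C#m, D#dim. E, Amaj7, Emaj7 and B7 all belong to that set. C (C–E–G) doesn't fit — on degree 6 E major would have C#m (vi). C is the degree-6 chord of E minor, so it is the borrowed bVI.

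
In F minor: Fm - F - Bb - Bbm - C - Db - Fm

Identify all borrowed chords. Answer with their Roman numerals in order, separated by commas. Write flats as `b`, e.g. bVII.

I, IV

The diatonic triads in F minor (with V from harmonic minor) are Fm, Gdim, Ab, Bbm, C, Db, Eb. Fm, Bbm, C and Db all belong to that set. But F (F–A–C) is foreign: the diatonic i on degree 1 is Fm, whereas F comes from F major. It is labeled I. Bb (Bb–D–F) doesn't fit — on degree 4 F minor would have Bbm (iv). Bb is the degree-4 chord of F major, so it is the borrowed IV.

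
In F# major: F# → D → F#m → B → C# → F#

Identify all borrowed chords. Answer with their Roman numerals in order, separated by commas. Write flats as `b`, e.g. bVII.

F# major has the diatonic set F#, G#m, A#m, B, C#, D#m, E#dim. F#, B and C# are all diatonic. D (D–F#–A) doesn't fit — on degree 6 F# major would have D#m (vi). D is the degree-6 chord of F# minor, so it is the borrowed bVI. F#m (F#–A–C#) doesn't fit — on degree 1 F# major would have F# (I). F#m is the degree-1 chord of F# minor, so it is the borrowed i.

bVI, i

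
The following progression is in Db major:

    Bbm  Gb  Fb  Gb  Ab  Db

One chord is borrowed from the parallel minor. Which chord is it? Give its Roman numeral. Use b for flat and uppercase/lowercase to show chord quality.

bIII

Db major has the diatonic set Db, Ebm, Fm, Gb, Ab, Bbm, Cdim. Of the given chords, Bbm, Gb, Ab and Db are diatonic. Fb (Fb–Ab–Cb) doesn't fit — on degree 3 Db major would have Fm (iii). Fb is the degree-3 chord of Db minor, so it is the borrowed bIII.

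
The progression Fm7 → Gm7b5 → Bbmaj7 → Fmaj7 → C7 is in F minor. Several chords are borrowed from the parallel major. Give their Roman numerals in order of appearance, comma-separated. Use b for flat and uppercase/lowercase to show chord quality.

F minor has the diatonic set Fm, Gdim, Ab, Bbm, C, Db, Eb (with V from harmonic minor). Fm7, Gm7b5 and C7 are all diatonic. But Bbmaj7 (Bb–D–F–A) is foreign: the diatonic iv on degree 4 is Bbm, whereas Bbmaj7 comes from F major. It is labeled IVmaj7. Fmaj7 (F–A–C–E) is not: scale degree 1 in F minor carries Fm (i). In F major the chord on that degree is Fmaj7, so here it functions as Imaj7, borrowed from the parallel major.

IVmaj7, Imaj7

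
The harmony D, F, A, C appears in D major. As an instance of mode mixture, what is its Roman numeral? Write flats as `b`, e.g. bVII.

i7

D is scale degree 1 in D major. Diatonically D major has D (I) on that degree; D–F–A–C is instead the minor-seventh chord native to D minor, so it takes the label i7.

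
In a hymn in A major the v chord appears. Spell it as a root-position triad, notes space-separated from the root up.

v is built on scale degree 5, which is E in both A major and its parallel. Stacking thirds in A minor on E gives E–G–B.

E G B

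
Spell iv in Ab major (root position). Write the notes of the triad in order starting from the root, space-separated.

Db Fb Ab

iv is built on scale degree 4, which is Db in both Ab major and its parallel. In Ab minor the chord on Db is Db–Fb–Ab.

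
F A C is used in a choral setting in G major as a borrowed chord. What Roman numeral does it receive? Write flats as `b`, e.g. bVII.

bVII

F is the lowered form of scale degree 7 in G major (the diatonic degree 7 is F#). F–A–C is a major chord — the form found in G minor, not the diatonic vii° (F#dim). Borrowed into G major it is written bVII.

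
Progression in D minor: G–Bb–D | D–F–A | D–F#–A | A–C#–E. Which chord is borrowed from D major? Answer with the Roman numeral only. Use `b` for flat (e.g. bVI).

I

The diatonic triads in D minor (with V from harmonic minor) are Dm, Edim, F, Gm, A, Bb, C. Of the given chords, G–Bb–D = Gm, D–F–A = Dm and A–C#–E = A are diatonic. D–F#–A is not: scale degree 1 in D minor carries Dm (i). In D major the chord on that degree is D, so here it functions as I, borrowed from the parallel major.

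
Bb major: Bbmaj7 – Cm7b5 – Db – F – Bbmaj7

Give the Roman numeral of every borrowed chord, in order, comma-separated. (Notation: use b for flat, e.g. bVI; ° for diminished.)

In Bb major the diatonic chords are Bb, Cm, Dm, Eb, F, Gm, Adim. Bbmaj7 and F both belong to that set. But Cm7b5 (C–Eb–Gb–Bb) is foreign: the diatonic ii on degree 2 is Cm, whereas Cm7b5 comes from Bb minor. It is labeled iiø7. But Db (Db–F–Ab) is foreign: the diatonic iii on degree 3 is Dm, whereas Db comes from Bb minor. It is labeled bIII.

iiø7, bIII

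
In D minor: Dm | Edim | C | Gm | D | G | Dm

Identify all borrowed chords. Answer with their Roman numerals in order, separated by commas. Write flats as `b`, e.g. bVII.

I, IV

In D minor (with V from harmonic minor) the diatonic chords are Dm, Edim, F, Gm, A, Bb, C. Dm, Edim, C and Gm are all diatonic. D (D–F#–A) is not: scale degree 1 in D minor carries Dm (i). In D major the chord on that degree is D, so here it functions as I, borrowed from the parallel major. G (G–B–D) doesn't fit — on degree 4 D minor would have Gm (iv). G is the degree-4 chord of D major, so it is the borrowed IV.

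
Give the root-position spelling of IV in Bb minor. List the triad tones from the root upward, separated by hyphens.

The root, Eb, is scale degree 4 — the same note in Bb minor and Bb major; only the chord quality changes. Stacking thirds in Bb major on Eb gives Eb–G–Bb.

Eb-G-Bb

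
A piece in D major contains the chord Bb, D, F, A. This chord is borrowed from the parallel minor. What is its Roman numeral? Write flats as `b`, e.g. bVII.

In D major scale degree 6 is B; Bb is its lowered form, from D minor. Diatonically D major has Bm (vi) on that degree; Bb–D–F–A is instead the major-seventh chord native to D minor, so it takes the label bVImaj7.

bVImaj7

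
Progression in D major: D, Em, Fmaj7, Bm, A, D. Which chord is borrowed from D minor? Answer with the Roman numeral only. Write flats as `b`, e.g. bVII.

D major has the diatonic set D, Em, F#m, G, A, Bm, C#dim. D, Em, Bm and A are all diatonic. Fmaj7 (F–A–C–E) is not: scale degree 3 in D major carries F#m (iii). In D minor the chord on that degree is Fmaj7, so here it functions as bIIImaj7, borrowed from the parallel minor.

bIIImaj7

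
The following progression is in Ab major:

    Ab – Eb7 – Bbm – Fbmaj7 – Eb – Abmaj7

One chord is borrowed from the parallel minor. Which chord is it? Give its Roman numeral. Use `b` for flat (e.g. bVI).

The diatonic triads in Ab major are Ab, Bbm, Cm, Db, Eb, Fm, Gdim. Of the given chords, Ab, Eb7, Bbm, Eb and Abmaj7 are diatonic. Fbmaj7 (Fb–Ab–Cb–Eb) is not: scale degree 6 in Ab major carries Fm (vi). In Ab minor the chord on that degree is Fbmaj7, so here it functions as bVImaj7, borrowed from the parallel minor.

bVImaj7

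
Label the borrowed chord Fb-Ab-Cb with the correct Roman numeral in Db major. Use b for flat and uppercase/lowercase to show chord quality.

Fb is the lowered form of scale degree 3 in Db major (the diatonic degree 3 is F). Diatonically Db major has Fm (iii) on that degree; Fb–Ab–Cb is instead the major chord native to Db minor, so it takes the label bIII.

bIII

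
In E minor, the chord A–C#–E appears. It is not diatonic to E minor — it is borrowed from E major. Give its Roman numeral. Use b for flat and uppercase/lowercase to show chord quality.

The root A is the diatonic 4th degree of E minor; the borrowing shows in the chord quality. The diatonic chord on degree 4 would be Am (iv), but A–C#–E is the major chord from E major. As a borrowed chord it is labeled IV.

IV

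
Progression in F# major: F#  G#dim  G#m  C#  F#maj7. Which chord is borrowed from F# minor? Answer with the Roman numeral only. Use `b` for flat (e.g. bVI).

The diatonic triads in F# major are F#, G#m, A#m, B, C#, D#m, E#dim. F#, G#m, C# and F#maj7 all belong to that set. But G#dim (G#–B–D) is foreign: the diatonic ii on degree 2 is G#m, whereas G#dim comes from F# minor. It is labeled ii°.

ii°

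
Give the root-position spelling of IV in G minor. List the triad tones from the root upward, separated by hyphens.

C-E-G

IV is built on scale degree 4, which is C in both G minor and its parallel. Stacking thirds in G major on C gives C–E–G.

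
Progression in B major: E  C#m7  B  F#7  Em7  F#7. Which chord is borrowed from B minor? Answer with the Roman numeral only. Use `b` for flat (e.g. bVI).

iv7

B major has the diatonic set B, C#m, D#m, E, F#, G#m, A#dim. E, C#m7, B and F#7 are all diatonic. Em7 (E–G–B–D) doesn't fit — on degree 4 B major would have E (IV). Em7 is the degree-4 chord of B minor, so it is the borrowed iv7.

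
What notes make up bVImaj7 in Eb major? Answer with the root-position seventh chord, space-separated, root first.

Cb Eb Gb Bb

Scale degree 6 in Eb major is C. bVImaj7 uses the lowered form, Cb, taken from Eb minor. In Eb minor the chord on Cb is Cb–Eb–Gb–Bb.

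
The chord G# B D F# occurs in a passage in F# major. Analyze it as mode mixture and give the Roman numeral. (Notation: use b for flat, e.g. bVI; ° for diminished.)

G# is scale degree 2 in F# major. The diatonic chord on degree 2 would be G#m (ii), but G#–B–D–F# is the half-diminished-seventh chord from F# minor. As a borrowed chord it is labeled iiø7.

iiø7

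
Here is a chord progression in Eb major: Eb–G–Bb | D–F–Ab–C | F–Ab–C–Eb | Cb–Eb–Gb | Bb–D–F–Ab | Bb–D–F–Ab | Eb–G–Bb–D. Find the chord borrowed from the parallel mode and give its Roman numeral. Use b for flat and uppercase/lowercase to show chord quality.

bVI

The diatonic triads in Eb major are Eb, Fm, Gm, Ab, Bb, Cm, Ddim. Of the given chords, Eb–G–Bb = Eb, D–F–Ab–C = Dm7b5, F–Ab–C–Eb = Fm7, Bb–D–F–Ab = Bb7 and Eb–G–Bb–D = Ebmaj7 are diatonic. Cb–Eb–Gb is not: scale degree 6 in Eb major carries Cm (vi). In Eb minor the chord on that degree is Cb, so here it functions as bVI, borrowed from the parallel minor.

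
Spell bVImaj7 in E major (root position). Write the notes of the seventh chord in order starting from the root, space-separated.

C E G B

bVImaj7 is built on the lowered scale degree 6. In E major degree 6 is C#; lowered it becomes C. In E minor the chord on C is C–E–G–B.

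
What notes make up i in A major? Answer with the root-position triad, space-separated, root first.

i is built on scale degree 1, which is A in both A major and its parallel. Building the minor chord from the parallel minor on A: A–C–E.

A C E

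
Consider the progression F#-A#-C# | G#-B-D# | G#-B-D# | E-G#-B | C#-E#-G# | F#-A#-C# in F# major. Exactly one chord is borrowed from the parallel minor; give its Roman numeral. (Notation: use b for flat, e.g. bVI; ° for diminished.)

In F# major the diatonic chords are F#, G#m, A#m, B, C#, D#m, E#dim. F#–A#–C# = F#, G#–B–D# = G#m and C#–E#–G# = C# are all diatonic. But E–G#–B is foreign: the diatonic vii° on degree 7 is E#dim, whereas E comes from F# minor. It is labeled bVII.

bVII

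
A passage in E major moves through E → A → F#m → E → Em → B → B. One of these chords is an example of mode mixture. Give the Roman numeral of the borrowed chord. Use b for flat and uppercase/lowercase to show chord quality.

E major has the diatonic set E, F#m, G#m, A, B, C#m, D#dim. Of the given chords, E, A, F#m and B are diatonic. Em (E–G–B) doesn't fit — on degree 1 E major would have E (I). Em is the degree-1 chord of E minor, so it is the borrowed i.

i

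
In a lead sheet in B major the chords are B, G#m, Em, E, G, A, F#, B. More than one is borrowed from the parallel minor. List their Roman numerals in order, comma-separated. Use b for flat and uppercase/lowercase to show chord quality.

iv, bVI, bVII

The diatonic triads in B major are B, C#m, D#m, E, F#, G#m, A#dim. Of the given chords, B, G#m, E and F# are diatonic. Em (E–G–B) doesn't fit — on degree 4 B major would have E (IV). Em is the degree-4 chord of B minor, so it is the borrowed iv. G (G–B–D) doesn't fit — on degree 6 B major would have G#m (vi). G is the degree-6 chord of B minor, so it is the borrowed bVI. But A (A–C#–E) is foreign: the diatonic vii° on degree 7 is A#dim, whereas A comes from B minor. It is labeled bVII.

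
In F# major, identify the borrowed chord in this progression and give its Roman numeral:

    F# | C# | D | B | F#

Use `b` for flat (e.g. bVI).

bVI

F# major has the diatonic set F#, G#m, A#m, B, C#, D#m, E#dim. Of the given chords, F#, C# and B are diatonic. D (D–F#–A) doesn't fit — on degree 6 F# major would have D#m (vi). D is the degree-6 chord of F# minor, so it is the borrowed bVI.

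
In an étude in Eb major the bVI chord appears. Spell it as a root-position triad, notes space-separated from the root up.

Cb Eb Gb

bVI is built on the lowered scale degree 6. In Eb major degree 6 is C; lowered it becomes Cb. In Eb minor the chord on Cb is Cb–Eb–Gb.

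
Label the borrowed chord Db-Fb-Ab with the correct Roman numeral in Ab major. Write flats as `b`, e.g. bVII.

iv

The root Db is the diatonic 4th degree of Ab major; the borrowing shows in the chord quality. Db–Fb–Ab is a minor chord — the form found in Ab minor, not the diatonic IV (Db). Borrowed into Ab major it is written iv.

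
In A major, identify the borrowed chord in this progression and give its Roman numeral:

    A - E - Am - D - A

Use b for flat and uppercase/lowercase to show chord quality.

In A major the diatonic chords are A, Bm, C#m, D, E, F#m, G#dim. A, E and D are all diatonic. But Am (A–C–E) is foreign: the diatonic I on degree 1 is A, whereas Am comes from A minor. It is labeled i.

i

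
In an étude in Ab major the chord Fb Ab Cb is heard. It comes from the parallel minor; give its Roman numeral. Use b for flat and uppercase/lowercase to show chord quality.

bVI

Fb is the lowered form of scale degree 6 in Ab major (the diatonic degree 6 is F). The diatonic chord on degree 6 would be Fm (vi), but Fb–Ab–Cb is the major chord from Ab minor. As a borrowed chord it is labeled bVI.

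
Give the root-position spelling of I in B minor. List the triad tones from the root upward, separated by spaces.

The root, B, is scale degree 1 — the same note in B minor and B major; only the chord quality changes. Building the major chord from the parallel major on B: B–D#–F#.

B D# F#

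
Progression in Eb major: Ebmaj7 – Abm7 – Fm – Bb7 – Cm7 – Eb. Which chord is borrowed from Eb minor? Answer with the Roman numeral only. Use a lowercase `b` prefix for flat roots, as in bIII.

The diatonic triads in Eb major are Eb, Fm, Gm, Ab, Bb, Cm, Ddim. Ebmaj7, Fm, Bb7, Cm7 and Eb all belong to that set. Abm7 (Ab–Cb–Eb–Gb) is not: scale degree 4 in Eb major carries Ab (IV). In Eb minor the chord on that degree is Abm7, so here it functions as iv7, borrowed from the parallel minor.

iv7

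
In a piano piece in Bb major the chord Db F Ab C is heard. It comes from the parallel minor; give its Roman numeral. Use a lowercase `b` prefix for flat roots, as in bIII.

Db is the lowered form of scale degree 3 in Bb major (the diatonic degree 3 is D). Db–F–Ab–C is a major-seventh chord — the form found in Bb minor, not the diatonic iii (Dm). Borrowed into Bb major it is written bIIImaj7.

bIIImaj7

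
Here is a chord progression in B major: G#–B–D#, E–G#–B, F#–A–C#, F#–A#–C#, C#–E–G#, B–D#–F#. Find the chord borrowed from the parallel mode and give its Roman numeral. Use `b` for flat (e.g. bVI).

B major has the diatonic set B, C#m, D#m, E, F#, G#m, A#dim. Of the given chords, G#–B–D# = G#m, E–G#–B = E, F#–A#–C# = F#, C#–E–G# = C#m and B–D#–F# = B are diatonic. F#–A–C# doesn't fit — on degree 5 B major would have F# (V). F#m is the degree-5 chord of B minor, so it is the borrowed v.

v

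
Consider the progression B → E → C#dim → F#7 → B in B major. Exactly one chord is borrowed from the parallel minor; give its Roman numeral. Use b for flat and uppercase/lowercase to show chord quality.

B major has the diatonic set B, C#m, D#m, E, F#, G#m, A#dim. B, E and F#7 all belong to that set. C#dim (C#–E–G) doesn't fit — on degree 2 B major would have C#m (ii). C#dim is the degree-2 chord of B minor, so it is the borrowed ii°.

ii°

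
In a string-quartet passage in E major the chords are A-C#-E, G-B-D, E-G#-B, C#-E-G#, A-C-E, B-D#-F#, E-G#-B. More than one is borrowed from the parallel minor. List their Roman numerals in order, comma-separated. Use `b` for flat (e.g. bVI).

In E major the diatonic chords are E, F#m, G#m, A, B, C#m, D#dim. Of the given chords, A–C#–E = A, E–G#–B = E, C#–E–G# = C#m and B–D#–F# = B are diatonic. But G–B–D is foreign: the diatonic iii on degree 3 is G#m, whereas G comes from E minor. It is labeled bIII. A–C–E doesn't fit — on degree 4 E major would have A (IV). Am is the degree-4 chord of E minor, so it is the borrowed iv.

bIII, iv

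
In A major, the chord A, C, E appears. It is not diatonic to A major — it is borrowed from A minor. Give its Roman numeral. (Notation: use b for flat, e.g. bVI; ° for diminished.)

i

A is scale degree 1 in A major. Diatonically A major has A (I) on that degree; A–C–E is instead the minor chord native to A minor, so it takes the label i.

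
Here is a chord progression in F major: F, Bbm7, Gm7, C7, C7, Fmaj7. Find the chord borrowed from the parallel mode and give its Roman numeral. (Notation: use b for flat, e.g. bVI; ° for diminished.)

iv7

In F major the diatonic chords are F, Gm, Am, Bb, C, Dm, Edim. Of the given chords, F, Gm7, C7 and Fmaj7 are diatonic. Bbm7 (Bb–Db–F–Ab) is not: scale degree 4 in F major carries Bb (IV). In F minor the chord on that degree is Bbm7, so here it functions as iv7, borrowed from the parallel minor.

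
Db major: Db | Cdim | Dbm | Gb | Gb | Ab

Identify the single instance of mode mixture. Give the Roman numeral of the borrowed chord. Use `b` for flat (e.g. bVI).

i

In Db major the diatonic chords are Db, Ebm, Fm, Gb, Ab, Bbm, Cdim. Db, Cdim, Gb and Ab are all diatonic. Dbm (Db–Fb–Ab) is not: scale degree 1 in Db major carries Db (I). In Db minor the chord on that degree is Dbm, so here it functions as i, borrowed from the parallel minor.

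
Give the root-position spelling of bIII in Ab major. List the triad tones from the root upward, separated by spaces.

Scale degree 3 in Ab major is C. bIII uses the lowered form, Cb, taken from Ab minor. Building the major chord from the parallel minor on Cb: Cb–Eb–Gb.

Cb Eb Gb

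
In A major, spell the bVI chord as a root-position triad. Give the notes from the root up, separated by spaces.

Scale degree 6 in A major is F#. bVI uses the lowered form, F, taken from A minor. In A minor the chord on F is F–A–C.

F A C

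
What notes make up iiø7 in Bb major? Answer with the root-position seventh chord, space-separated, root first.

iiø7 is built on scale degree 2, which is C in both Bb major and its parallel. Stacking thirds in Bb minor on C gives C–Eb–Gb–Bb.

C Eb Gb Bb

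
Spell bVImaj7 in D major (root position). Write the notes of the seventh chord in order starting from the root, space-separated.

Bb D F A

bVImaj7 is built on the lowered scale degree 6. In D major degree 6 is B; lowered it becomes Bb. In D minor the chord on Bb is Bb–D–F–A.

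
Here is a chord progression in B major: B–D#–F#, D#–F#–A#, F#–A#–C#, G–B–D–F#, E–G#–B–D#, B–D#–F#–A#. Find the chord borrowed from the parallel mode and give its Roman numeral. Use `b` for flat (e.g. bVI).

bVImaj7

In B major the diatonic chords are B, C#m, D#m, E, F#, G#m, A#dim. Of the given chords, B–D#–F# = B, D#–F#–A# = D#m, F#–A#–C# = F#, E–G#–B–D# = Emaj7 and B–D#–F#–A# = Bmaj7 are diatonic. But G–B–D–F# is foreign: the diatonic vi on degree 6 is G#m, whereas Gmaj7 comes from B minor. It is labeled bVImaj7.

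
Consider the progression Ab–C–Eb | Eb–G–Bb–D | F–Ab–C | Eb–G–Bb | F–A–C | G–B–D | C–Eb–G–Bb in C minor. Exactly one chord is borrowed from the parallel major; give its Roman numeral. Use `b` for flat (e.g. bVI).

IV

In C minor (with V from harmonic minor) the diatonic chords are Cm, Ddim, Eb, Fm, G, Ab, Bb. Ab–C–Eb = Ab, Eb–G–Bb–D = Ebmaj7, F–Ab–C = Fm, Eb–G–Bb = Eb, G–B–D = G and C–Eb–G–Bb = Cm7 are all diatonic. But F–A–C is foreign: the diatonic iv on degree 4 is Fm, whereas F comes from C major. It is labeled IV.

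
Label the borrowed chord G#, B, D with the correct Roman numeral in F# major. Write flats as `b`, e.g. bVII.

ii°

The root G# is the diatonic 2nd degree of F# major; the borrowing shows in the chord quality. The diatonic chord on degree 2 would be G#m (ii), but G#–B–D is the diminished chord from F# minor. As a borrowed chord it is labeled ii°.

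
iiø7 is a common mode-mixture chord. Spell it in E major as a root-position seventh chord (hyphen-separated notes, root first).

F#-A-C-E

iiø7 is built on scale degree 2, which is F# in both E major and its parallel. Building the half-diminished-seventh chord from the parallel minor on F#: F#–A–C–E.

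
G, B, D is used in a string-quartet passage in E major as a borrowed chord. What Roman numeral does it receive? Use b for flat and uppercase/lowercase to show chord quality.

bIII

G is the lowered form of scale degree 3 in E major (the diatonic degree 3 is G#). The diatonic chord on degree 3 would be G#m (iii), but G–B–D is the major chord from E minor. As a borrowed chord it is labeled bIII.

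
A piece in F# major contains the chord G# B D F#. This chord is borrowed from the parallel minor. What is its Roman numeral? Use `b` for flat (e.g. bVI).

The root G# is the diatonic 2nd degree of F# major; the borrowing shows in the chord quality. Diatonically F# major has G#m (ii) on that degree; G#–B–D–F# is instead the half-diminished-seventh chord native to F# minor, so it takes the label iiø7.

iiø7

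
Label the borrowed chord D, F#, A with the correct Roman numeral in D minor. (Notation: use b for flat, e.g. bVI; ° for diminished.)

I

D is scale degree 1 in D minor. D–F#–A is a major chord — the form found in D major, not the diatonic i (Dm). Borrowed into D minor it is written I.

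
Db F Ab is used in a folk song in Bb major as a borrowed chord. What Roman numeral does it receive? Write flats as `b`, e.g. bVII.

The root Db is the lowered 3rd scale degree — diatonically Bb major has D there. Diatonically Bb major has Dm (iii) on that degree; Db–F–Ab is instead the major chord native to Bb minor, so it takes the label bIII.

bIII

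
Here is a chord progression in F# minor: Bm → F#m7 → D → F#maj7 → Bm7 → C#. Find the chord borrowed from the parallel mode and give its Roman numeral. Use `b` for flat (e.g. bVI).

Imaj7

In F# minor (with V from harmonic minor) the diatonic chords are F#m, G#dim, A, Bm, C#, D, E. Bm, F#m7, D, Bm7 and C# are all diatonic. F#maj7 (F#–A#–C#–E#) doesn't fit — on degree 1 F# minor would have F#m (i). F#maj7 is the degree-1 chord of F# major, so it is the borrowed Imaj7.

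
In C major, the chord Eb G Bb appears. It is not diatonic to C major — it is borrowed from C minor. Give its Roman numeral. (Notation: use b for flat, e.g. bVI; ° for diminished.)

bIII

In C major scale degree 3 is E; Eb is its lowered form, from C minor. Eb–G–Bb is a major chord — the form found in C minor, not the diatonic iii (Em). Borrowed into C major it is written bIII.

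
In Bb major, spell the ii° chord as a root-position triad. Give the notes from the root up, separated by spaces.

ii° is built on scale degree 2, which is C in both Bb major and its parallel. In Bb minor the chord on C is C–Eb–Gb.

C Eb Gb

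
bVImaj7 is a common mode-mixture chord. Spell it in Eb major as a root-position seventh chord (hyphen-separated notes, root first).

The root of bVImaj7 is the lowered 6th degree: C becomes Cb. Building the major-seventh chord from the parallel minor on Cb: Cb–Eb–Gb–Bb.

Cb-Eb-Gb-Bb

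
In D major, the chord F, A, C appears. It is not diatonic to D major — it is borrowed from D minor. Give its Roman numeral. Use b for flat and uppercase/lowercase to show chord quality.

bIII

The root F is the lowered 3rd scale degree — diatonically D major has F# there. F–A–C is a major chord — the form found in D minor, not the diatonic iii (F#m). Borrowed into D major it is written bIII.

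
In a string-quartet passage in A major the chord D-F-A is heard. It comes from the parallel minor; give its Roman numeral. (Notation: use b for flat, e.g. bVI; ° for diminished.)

iv

The root D is the diatonic 4th degree of A major; the borrowing shows in the chord quality. D–F–A is a minor chord — the form found in A minor, not the diatonic IV (D). Borrowed into A major it is written iv.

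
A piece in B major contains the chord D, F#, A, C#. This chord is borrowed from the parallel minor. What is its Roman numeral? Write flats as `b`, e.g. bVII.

In B major scale degree 3 is D#; D is its lowered form, from B minor. Diatonically B major has D#m (iii) on that degree; D–F#–A–C# is instead the major-seventh chord native to B minor, so it takes the label bIIImaj7.

bIIImaj7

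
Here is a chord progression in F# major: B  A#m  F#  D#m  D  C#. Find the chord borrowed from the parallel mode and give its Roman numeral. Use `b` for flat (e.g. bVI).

In F# major the diatonic chords are F#, G#m, A#m, B, C#, D#m, E#dim. Of the given chords, B, A#m, F#, D#m and C# are diatonic. But D (D–F#–A) is foreign: the diatonic vi on degree 6 is D#m, whereas D comes from F# minor. It is labeled bVI.

bVI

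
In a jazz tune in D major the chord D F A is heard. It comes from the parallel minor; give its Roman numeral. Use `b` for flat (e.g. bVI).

D is scale degree 1 in D major. The diatonic chord on degree 1 would be D (I), but D–F–A is the minor chord from D minor. As a borrowed chord it is labeled i.

i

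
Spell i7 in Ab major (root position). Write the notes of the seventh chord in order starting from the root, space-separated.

i7 is built on scale degree 1, which is Ab in both Ab major and its parallel. Stacking thirds in Ab minor on Ab gives Ab–Cb–Eb–Gb.

Ab Cb Eb Gb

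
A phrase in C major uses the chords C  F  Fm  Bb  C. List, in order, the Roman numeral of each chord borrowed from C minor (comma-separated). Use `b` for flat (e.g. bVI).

iv, bVII

C major has the diatonic set C, Dm, Em, F, G, Am, Bdim. C and F both belong to that set. But Fm (F–Ab–C) is foreign: the diatonic IV on degree 4 is F, whereas Fm comes from C minor. It is labeled iv. Bb (Bb–D–F) is not: scale degree 7 in C major carries Bdim (vii°). In C minor the chord on that degree is Bb, so here it functions as bVII, borrowed from the parallel minor.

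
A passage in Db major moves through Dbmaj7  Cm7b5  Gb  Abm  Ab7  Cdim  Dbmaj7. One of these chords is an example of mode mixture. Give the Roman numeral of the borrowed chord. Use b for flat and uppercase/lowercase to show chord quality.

v

Db major has the diatonic set Db, Ebm, Fm, Gb, Ab, Bbm, Cdim. Dbmaj7, Cm7b5, Gb, Ab7 and Cdim are all diatonic. Abm (Ab–Cb–Eb) doesn't fit — on degree 5 Db major would have Ab (V). Abm is the degree-5 chord of Db minor, so it is the borrowed v.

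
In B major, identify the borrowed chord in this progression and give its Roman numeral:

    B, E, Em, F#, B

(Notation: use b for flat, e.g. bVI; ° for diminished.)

iv

B major has the diatonic set B, C#m, D#m, E, F#, G#m, A#dim. Of the given chords, B, E and F# are diatonic. Em (E–G–B) doesn't fit — on degree 4 B major would have E (IV). Em is the degree-4 chord of B minor, so it is the borrowed iv.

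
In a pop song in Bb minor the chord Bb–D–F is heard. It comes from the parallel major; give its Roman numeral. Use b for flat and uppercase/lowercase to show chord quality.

Bb is scale degree 1 in Bb minor. Diatonically Bb minor has Bbm (i) on that degree; Bb–D–F is instead the major chord native to Bb major, so it takes the label I.

I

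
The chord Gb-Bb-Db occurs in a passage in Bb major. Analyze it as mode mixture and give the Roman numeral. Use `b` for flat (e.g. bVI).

Gb is the lowered form of scale degree 6 in Bb major (the diatonic degree 6 is G). The diatonic chord on degree 6 would be Gm (vi), but Gb–Bb–Db is the major chord from Bb minor. As a borrowed chord it is labeled bVI.

bVI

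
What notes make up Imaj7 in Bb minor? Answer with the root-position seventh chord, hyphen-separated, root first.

Bb-D-F-A

Imaj7 is built on scale degree 1, which is Bb in both Bb minor and its parallel. Stacking thirds in Bb major on Bb gives Bb–D–F–A.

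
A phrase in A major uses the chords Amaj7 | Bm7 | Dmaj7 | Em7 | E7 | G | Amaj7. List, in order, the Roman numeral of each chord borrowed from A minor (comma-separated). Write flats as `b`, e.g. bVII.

v7, bVII

The diatonic triads in A major are A, Bm, C#m, D, E, F#m, G#dim. Of the given chords, Amaj7, Bm7, Dmaj7 and E7 are diatonic. But Em7 (E–G–B–D) is foreign: the diatonic V on degree 5 is E, whereas Em7 comes from A minor. It is labeled v7. But G (G–B–D) is foreign: the diatonic vii° on degree 7 is G#dim, whereas G comes from A minor. It is labeled bVII.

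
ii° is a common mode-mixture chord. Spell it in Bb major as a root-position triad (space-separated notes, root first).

C Eb Gb

ii° is built on scale degree 2, which is C in both Bb major and its parallel. In Bb minor the chord on C is C–Eb–Gb.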